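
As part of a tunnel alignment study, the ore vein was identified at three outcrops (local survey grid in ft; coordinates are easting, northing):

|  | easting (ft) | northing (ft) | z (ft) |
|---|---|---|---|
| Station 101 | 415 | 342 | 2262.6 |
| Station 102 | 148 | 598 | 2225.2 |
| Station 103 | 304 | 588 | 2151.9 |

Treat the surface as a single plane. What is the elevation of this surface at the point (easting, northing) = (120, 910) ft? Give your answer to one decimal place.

Two edge vectors: Station 101→Station 102 = (-267, 256, -37.4), Station 101→Station 103 = (-111, 246, -110.7).
Normal n = (Station 101→Station 102) × (Station 101→Station 103) = (-19138.8, -25405.5, -37266).
So ∂z/∂easting = −n_x/n_z = −0.51357 and ∂z/∂northing = −n_y/n_z = −0.68173.
Intercept c from Station 101: 2262.6 + 213.13 + 233.15 = 2708.89.
At (120, 910): z = −61.6 − 620.4 + 2708.89 = 2026.9 ft.

2026.9 ft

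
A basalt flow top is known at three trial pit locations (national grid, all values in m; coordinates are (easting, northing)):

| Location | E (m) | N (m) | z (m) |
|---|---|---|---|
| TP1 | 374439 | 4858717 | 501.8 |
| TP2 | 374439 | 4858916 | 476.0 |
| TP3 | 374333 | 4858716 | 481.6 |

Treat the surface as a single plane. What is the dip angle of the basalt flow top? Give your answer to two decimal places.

Two edge vectors: TP1→TP2 = (0, 199, -25.8), TP1→TP3 = (-106, -1, -20.2).
Normal n = (TP1→TP2) × (TP1→TP3) = (-4045.6, 2734.8, 21094).
So ∂z/∂E = −n_x/n_z = 0.19179 and ∂z/∂N = −n_y/n_z = −0.12965.
Gradient magnitude |∇z| = √(a² + b²) = √(0.03678 + 0.01681) = 0.23150.
True dip = arctan(0.23150) = 13.03°, dipping toward NW (azimuth ≈ 304°).

13.03°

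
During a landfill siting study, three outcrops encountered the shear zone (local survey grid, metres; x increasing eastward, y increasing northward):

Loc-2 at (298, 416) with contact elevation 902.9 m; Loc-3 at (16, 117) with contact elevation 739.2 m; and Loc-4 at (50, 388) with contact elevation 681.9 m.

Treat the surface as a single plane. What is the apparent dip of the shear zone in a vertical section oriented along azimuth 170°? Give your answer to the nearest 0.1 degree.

25.8°

Two edge vectors: Loc-2→Loc-3 = (-282, -299, -163.7), Loc-2→Loc-4 = (-248, -28, -221).
Normal n = (Loc-2→Loc-3) × (Loc-2→Loc-4) = (61495.4, -21724.4, -66256).
So ∂z/∂x = −n_x/n_z = 0.92815 and ∂z/∂y = −n_y/n_z = −0.32789.
Unit vector along 170° is (sin 170°, cos 170°) = (0.1736, -0.9848).
Slope in that direction = a·(0.1736) + b·(-0.9848) = 0.48408.
Apparent dip = arctan|0.48408| = 25.8° (true dip is 44.5°, so apparent ≤ true as expected).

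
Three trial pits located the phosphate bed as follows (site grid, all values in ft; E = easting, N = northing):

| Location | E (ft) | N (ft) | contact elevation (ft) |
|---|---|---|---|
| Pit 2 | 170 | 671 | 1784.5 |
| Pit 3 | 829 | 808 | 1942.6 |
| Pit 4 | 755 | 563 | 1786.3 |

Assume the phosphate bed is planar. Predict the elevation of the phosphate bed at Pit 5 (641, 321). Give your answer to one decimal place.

1627.2 ft

Let the plane be z = a·E + b·N + c.
Pit 3−Pit 2: 659a + 137b = 158.1;  Pit 4−Pit 2: 585a − 108b = 1.8.
Solving gives a = 0.11447, b = 0.60338.
Then c = 1784.5 − a·170 − b·671 = 1360.17.
At (641, 321): z = 73.4 + 193.7 + 1360.17 = 1627.2 ft.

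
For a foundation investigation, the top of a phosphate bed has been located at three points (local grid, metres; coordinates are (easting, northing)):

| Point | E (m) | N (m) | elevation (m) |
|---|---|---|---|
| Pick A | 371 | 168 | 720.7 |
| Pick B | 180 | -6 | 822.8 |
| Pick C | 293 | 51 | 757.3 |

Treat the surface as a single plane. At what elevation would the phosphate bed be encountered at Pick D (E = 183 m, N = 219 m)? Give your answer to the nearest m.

Two edge vectors: Pick A→Pick B = (-191, -174, 102.1), Pick A→Pick C = (-78, -117, 36.6).
Normal n = (Pick A→Pick B) × (Pick A→Pick C) = (5577.3, -973.2, 8775).
So ∂z/∂E = −n_x/n_z = −0.63559 and ∂z/∂N = −n_y/n_z = 0.11091.
Intercept c from Pick A: 720.7 + 235.80 − 18.63 = 937.87.
At (183, 219): z = −116.3 + 24.3 + 937.87 = 845.8 m.

846 m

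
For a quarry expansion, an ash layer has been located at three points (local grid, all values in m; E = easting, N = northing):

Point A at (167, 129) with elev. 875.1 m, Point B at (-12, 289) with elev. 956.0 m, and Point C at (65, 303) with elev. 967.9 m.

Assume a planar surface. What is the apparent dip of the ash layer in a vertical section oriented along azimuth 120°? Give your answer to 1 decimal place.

13.3°

Two edge vectors: Point A→Point B = (-179, 160, 80.9), Point A→Point C = (-102, 174, 92.8).
Normal n = (Point A→Point B) × (Point A→Point C) = (771.4, 8359.4, -14826).
So ∂z/∂E = −n_x/n_z = 0.05203 and ∂z/∂N = −n_y/n_z = 0.56383.
Unit vector along 120° is (sin 120°, cos 120°) = (0.8660, -0.5000).
Slope in that direction = a·(0.8660) + b·(-0.5000) = −0.23686.
Apparent dip = arctan|0.23686| = 13.3° (true dip is 29.5°, so apparent ≤ true as expected).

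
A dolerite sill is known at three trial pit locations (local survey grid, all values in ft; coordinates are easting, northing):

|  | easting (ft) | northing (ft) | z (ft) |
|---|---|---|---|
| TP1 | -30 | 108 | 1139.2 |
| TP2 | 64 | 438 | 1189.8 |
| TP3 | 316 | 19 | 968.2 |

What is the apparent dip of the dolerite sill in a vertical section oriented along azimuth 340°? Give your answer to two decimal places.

Let the plane be z = a·easting + b·northing + c.
TP2−TP1: 94a + 330b = 50.6;  TP3−TP1: 346a − 89b = −171.
Solving gives a = −0.42373, b = 0.27403.
Unit vector along 340° is (sin 340°, cos 340°) = (-0.3420, 0.9397).
Slope in that direction = a·(-0.3420) + b·(0.9397) = 0.40243.
Apparent dip = arctan|0.40243| = 21.92° (true dip is 26.8°, so apparent ≤ true as expected).

21.92°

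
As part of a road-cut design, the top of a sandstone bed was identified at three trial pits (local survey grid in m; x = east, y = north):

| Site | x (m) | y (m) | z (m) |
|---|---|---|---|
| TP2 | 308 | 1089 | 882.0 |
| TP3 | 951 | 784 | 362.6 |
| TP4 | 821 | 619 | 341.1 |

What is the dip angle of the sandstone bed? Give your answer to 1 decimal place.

37.9°

Two edge vectors: TP2→TP3 = (643, -305, -519.4), TP2→TP4 = (513, -470, -540.9).
Normal n = (TP2→TP3) × (TP2→TP4) = (-79143.5, 81346.5, -145745).
So ∂z/∂x = −n_x/n_z = −0.54303 and ∂z/∂y = −n_y/n_z = 0.55814.
Gradient magnitude |∇z| = √(a² + b²) = √(0.29488 + 0.31152) = 0.77872.
True dip = arctan(0.77872) = 37.9°, dipping toward SE (azimuth ≈ 136°).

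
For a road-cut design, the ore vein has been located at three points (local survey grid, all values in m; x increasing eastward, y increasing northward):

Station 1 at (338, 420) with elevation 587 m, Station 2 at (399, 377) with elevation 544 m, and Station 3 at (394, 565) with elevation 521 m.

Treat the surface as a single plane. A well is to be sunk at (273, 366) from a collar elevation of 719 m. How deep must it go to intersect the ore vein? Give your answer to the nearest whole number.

72 m

Two edge vectors: Station 1→Station 2 = (61, -43, -43), Station 1→Station 3 = (56, 145, -66).
Normal n = (Station 1→Station 2) × (Station 1→Station 3) = (9073, 1618, 11253).
So ∂z/∂x = −n_x/n_z = −0.80627 and ∂z/∂y = −n_y/n_z = −0.14378.
Intercept c from Station 1: 587 + 272.52 + 60.39 = 919.91.
At (273, 366): z_contact = −220.1 − 52.6 + 919.91 = 647.2 m.
Depth below ground = 719 − 647.2 = 72 m.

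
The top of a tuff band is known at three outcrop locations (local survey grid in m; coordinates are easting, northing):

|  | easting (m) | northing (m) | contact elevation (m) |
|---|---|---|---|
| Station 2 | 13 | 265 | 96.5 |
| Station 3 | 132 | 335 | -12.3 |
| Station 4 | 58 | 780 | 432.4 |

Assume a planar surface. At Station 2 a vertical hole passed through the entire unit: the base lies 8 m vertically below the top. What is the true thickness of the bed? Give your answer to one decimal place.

Let the plane be z = a·easting + b·northing + c.
Station 3−Station 2: 119a + 70b = −108.8;  Station 4−Station 2: 45a + 515b = 335.9.
Solving gives a = −1.36828, b = 0.77179.
|∇z| = √(a²+b²) = 1.57094, so dip δ = arctan(1.57094) = 57.52°.
True thickness = vertical thickness × cos δ = 8 × cos 57.52° = 4.3 m.

4.3 m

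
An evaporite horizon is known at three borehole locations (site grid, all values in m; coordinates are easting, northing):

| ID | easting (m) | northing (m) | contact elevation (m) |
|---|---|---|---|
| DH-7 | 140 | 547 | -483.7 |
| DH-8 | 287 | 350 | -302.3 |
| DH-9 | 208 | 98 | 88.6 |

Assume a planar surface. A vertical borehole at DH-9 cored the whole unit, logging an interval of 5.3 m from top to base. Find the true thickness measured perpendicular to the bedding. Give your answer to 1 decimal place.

Two edge vectors: DH-7→DH-8 = (147, -197, 181.4), DH-7→DH-9 = (68, -449, 572.3).
Normal n = (DH-7→DH-8) × (DH-7→DH-9) = (-31294.5, -71792.9, -52607).
So ∂z/∂easting = −n_x/n_z = −0.59487 and ∂z/∂northing = −n_y/n_z = −1.36470.
|∇z| = √(a²+b²) = 1.48872, so dip δ = arctan(1.48872) = 56.11°.
True thickness = vertical thickness × cos δ = 5.3 × cos 56.11° = 3.0 m.

3.0 m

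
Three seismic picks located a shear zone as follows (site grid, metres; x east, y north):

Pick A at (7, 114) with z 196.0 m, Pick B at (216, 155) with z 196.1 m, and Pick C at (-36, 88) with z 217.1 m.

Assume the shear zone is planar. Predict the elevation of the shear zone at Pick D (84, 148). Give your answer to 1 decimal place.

Let the plane be z = a·x + b·y + c.
Pick B−Pick A: 209a + 41b = 0.1;  Pick C−Pick A: −43a − 26b = 21.1.
Solving gives a = 0.23637, b = −1.20245.
Then c = 196 − a·7 − b·114 = 331.42.
At (84, 148): z = 19.9 − 178.0 + 331.42 = 173.3 m.

173.3 m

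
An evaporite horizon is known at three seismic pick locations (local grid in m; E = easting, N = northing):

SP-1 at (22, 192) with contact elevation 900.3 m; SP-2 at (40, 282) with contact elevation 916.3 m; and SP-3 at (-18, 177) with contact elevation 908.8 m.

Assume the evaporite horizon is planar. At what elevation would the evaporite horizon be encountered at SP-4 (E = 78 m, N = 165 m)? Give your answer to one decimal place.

Two edge vectors: SP-1→SP-2 = (18, 90, 16), SP-1→SP-3 = (-40, -15, 8.5).
Normal n = (SP-1→SP-2) × (SP-1→SP-3) = (1005, -793, 3330).
So ∂z/∂E = −n_x/n_z = −0.30180 and ∂z/∂N = −n_y/n_z = 0.23814.
Intercept c from SP-1: 900.3 + 6.64 − 45.72 = 861.22.
At (78, 165): z = −23.5 + 39.3 + 861.22 = 877.0 m.

877.0 m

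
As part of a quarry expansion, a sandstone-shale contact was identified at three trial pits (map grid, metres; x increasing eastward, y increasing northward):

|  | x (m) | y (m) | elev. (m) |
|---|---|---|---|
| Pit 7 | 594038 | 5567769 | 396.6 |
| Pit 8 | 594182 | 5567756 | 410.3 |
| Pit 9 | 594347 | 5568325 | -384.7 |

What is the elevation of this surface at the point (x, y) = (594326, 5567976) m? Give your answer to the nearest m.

Let the plane be z = a·x + b·y + c.
Pit 8−Pit 7: 144a − 13b = 13.7;  Pit 9−Pit 7: 309a + 556b = −781.3.
Solving gives a = −0.03020540, b = −1.38842901.
Then c = 396.6 − a·594038 − b·5567769 = 7748791.78.
At (594326, 5567976): z = −17951.9 − 7730739.4 + 7748791.78 = 100.5 m.

100 m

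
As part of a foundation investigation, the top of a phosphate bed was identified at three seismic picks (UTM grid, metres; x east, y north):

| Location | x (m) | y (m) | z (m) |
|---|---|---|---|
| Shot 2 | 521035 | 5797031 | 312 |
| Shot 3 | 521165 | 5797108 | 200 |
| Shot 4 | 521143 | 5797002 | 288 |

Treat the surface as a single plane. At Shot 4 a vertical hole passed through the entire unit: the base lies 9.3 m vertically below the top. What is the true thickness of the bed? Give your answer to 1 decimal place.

7.1 m

Two edge vectors: Shot 2→Shot 3 = (130, 77, -112), Shot 2→Shot 4 = (108, -29, -24).
Normal n = (Shot 2→Shot 3) × (Shot 2→Shot 4) = (-5096, -8976, -12086).
So ∂z/∂x = −n_x/n_z = −0.42164 and ∂z/∂y = −n_y/n_z = −0.74268.
|∇z| = √(a²+b²) = 0.85402, so dip δ = arctan(0.85402) = 40.50°.
True thickness = vertical thickness × cos δ = 9.3 × cos 40.50° = 7.1 m.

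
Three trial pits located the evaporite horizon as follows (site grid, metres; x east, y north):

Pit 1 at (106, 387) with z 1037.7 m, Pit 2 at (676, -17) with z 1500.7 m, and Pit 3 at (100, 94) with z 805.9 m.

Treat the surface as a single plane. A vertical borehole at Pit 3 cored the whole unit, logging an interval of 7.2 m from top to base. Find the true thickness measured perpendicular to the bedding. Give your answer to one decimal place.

3.9 m

Let the plane be z = a·x + b·y + c.
Pit 2−Pit 1: 570a − 404b = 463;  Pit 3−Pit 1: −6a − 293b = −231.8.
Solving gives a = 1.35337, b = 0.76341.
|∇z| = √(a²+b²) = 1.55383, so dip δ = arctan(1.55383) = 57.24°.
True thickness = vertical thickness × cos δ = 7.2 × cos 57.24° = 3.9 m.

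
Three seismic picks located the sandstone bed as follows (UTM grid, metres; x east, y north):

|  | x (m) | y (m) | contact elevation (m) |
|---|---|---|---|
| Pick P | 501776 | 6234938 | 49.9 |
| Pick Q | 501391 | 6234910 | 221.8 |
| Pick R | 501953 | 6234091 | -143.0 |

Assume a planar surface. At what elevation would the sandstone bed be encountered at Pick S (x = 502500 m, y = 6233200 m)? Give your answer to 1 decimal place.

Let the plane be z = a·x + b·y + c.
Pick Q−Pick P: −385a − 28b = 171.9;  Pick R−Pick P: 177a − 847b = −192.9.
Solving gives a = −0.456124585, b = 0.132427330.
Then c = 49.9 − a·501776 − b·6234938 = −596753.92.
At (502500, 6233200): z = −229202.6 + 825446.0 − 596753.92 = -510.5 m.

-510.5 m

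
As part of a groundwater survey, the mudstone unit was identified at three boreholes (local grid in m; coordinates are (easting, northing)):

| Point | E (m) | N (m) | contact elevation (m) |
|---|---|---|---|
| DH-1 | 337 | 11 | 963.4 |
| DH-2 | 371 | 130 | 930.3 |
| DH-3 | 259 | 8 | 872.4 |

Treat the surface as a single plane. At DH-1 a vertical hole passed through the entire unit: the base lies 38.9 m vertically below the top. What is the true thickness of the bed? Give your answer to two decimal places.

Let the plane be z = a·E + b·N + c.
DH-2−DH-1: 34a + 119b = −33.1;  DH-3−DH-1: −78a − 3b = −91.
Solving gives a = 1.19045, b = −0.61828.
|∇z| = √(a²+b²) = 1.34143, so dip δ = arctan(1.34143) = 53.30°.
True thickness = vertical thickness × cos δ = 38.9 × cos 53.30° = 23.25 m.

23.25 m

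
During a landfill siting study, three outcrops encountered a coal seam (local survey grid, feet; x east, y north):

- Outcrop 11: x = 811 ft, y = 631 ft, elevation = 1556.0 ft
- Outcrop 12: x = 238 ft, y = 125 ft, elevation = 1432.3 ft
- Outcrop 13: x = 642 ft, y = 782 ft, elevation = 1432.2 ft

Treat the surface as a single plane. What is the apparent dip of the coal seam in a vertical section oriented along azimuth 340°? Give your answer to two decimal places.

23.51°

Two edge vectors: Outcrop 11→Outcrop 12 = (-573, -506, -123.7), Outcrop 11→Outcrop 13 = (-169, 151, -123.8).
Normal n = (Outcrop 11→Outcrop 12) × (Outcrop 11→Outcrop 13) = (81321.5, -50032.1, -172037).
So ∂z/∂x = −n_x/n_z = 0.47270 and ∂z/∂y = −n_y/n_z = −0.29082.
Unit vector along 340° is (sin 340°, cos 340°) = (-0.3420, 0.9397).
Slope in that direction = a·(-0.3420) + b·(0.9397) = −0.43496.
Apparent dip = arctan|0.43496| = 23.51° (true dip is 29.0°, so apparent ≤ true as expected).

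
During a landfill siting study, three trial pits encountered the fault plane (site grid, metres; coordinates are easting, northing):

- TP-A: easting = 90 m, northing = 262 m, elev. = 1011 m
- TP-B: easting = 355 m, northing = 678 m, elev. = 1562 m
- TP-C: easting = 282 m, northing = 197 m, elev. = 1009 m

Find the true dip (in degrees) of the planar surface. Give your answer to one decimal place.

49.1°

Two edge vectors: TP-A→TP-B = (265, 416, 551), TP-A→TP-C = (192, -65, -2).
Normal n = (TP-A→TP-B) × (TP-A→TP-C) = (34983, 106322, -97097).
So ∂z/∂easting = −n_x/n_z = 0.36029 and ∂z/∂northing = −n_y/n_z = 1.09501.
Gradient magnitude |∇z| = √(a² + b²) = √(0.12981 + 1.19904) = 1.15276.
True dip = arctan(1.15276) = 49.1°, dipping toward SSW (azimuth ≈ 198°).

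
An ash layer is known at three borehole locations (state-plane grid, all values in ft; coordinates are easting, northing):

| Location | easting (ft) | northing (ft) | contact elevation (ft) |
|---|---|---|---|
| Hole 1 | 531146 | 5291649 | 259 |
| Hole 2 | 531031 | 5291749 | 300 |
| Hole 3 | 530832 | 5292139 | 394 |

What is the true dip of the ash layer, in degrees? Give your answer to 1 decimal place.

15.9°

Two edge vectors: Hole 1→Hole 2 = (-115, 100, 41), Hole 1→Hole 3 = (-314, 490, 135).
Normal n = (Hole 1→Hole 2) × (Hole 1→Hole 3) = (-6590, 2651, -24950).
So ∂z/∂easting = −n_x/n_z = −0.26413 and ∂z/∂northing = −n_y/n_z = 0.10625.
Gradient magnitude |∇z| = √(a² + b²) = √(0.06976 + 0.01129) = 0.28470.
True dip = arctan(0.28470) = 15.9°, dipping toward ESE (azimuth ≈ 112°).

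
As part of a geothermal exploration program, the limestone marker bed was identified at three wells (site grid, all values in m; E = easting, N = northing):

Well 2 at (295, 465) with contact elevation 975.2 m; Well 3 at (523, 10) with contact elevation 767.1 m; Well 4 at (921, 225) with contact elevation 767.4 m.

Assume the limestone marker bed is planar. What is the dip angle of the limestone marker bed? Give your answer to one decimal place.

22.2°

Two edge vectors: Well 2→Well 3 = (228, -455, -208.1), Well 2→Well 4 = (626, -240, -207.8).
Normal n = (Well 2→Well 3) × (Well 2→Well 4) = (44605, -82892.2, 230110).
So ∂z/∂E = −n_x/n_z = −0.19384 and ∂z/∂N = −n_y/n_z = 0.36023.
Gradient magnitude |∇z| = √(a² + b²) = √(0.03757 + 0.12976) = 0.40907.
True dip = arctan(0.40907) = 22.2°, dipping toward SSE (azimuth ≈ 152°).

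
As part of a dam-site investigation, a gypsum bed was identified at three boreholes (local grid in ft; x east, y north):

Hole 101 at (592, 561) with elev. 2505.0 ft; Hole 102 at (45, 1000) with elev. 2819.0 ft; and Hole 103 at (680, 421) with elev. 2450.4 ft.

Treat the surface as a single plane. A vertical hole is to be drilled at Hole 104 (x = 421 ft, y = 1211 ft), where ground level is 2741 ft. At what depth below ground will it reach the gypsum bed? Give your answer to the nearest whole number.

108 ft

Two edge vectors: Hole 101→Hole 102 = (-547, 439, 314), Hole 101→Hole 103 = (88, -140, -54.6).
Normal n = (Hole 101→Hole 102) × (Hole 101→Hole 103) = (19990.6, -2234.2, 37948).
So ∂z/∂x = −n_x/n_z = −0.52679 and ∂z/∂y = −n_y/n_z = 0.05888.
Intercept c from Hole 101: 2505 + 311.86 − 33.03 = 2783.83.
At (421, 1211): z_contact = −221.8 + 71.3 + 2783.83 = 2633.3 ft.
Depth below ground = 2741 − 2633.3 = 108 ft.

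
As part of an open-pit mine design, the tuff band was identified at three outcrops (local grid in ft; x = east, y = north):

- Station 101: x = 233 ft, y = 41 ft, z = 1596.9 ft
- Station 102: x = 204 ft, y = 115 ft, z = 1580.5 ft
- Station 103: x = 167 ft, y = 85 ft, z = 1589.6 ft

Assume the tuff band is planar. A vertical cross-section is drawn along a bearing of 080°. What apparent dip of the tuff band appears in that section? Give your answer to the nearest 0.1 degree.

5.2°

Let the plane be z = a·x + b·y + c.
Station 102−Station 101: −29a + 74b = −16.4;  Station 103−Station 101: −66a + 44b = −7.3.
Solving gives a = −0.05028, b = −0.24132.
Unit vector along 080° is (sin 80°, cos 80°) = (0.9848, 0.1736).
Slope in that direction = a·(0.9848) + b·(0.1736) = −0.09142.
Apparent dip = arctan|0.09142| = 5.2° (true dip is 13.8°, so apparent ≤ true as expected).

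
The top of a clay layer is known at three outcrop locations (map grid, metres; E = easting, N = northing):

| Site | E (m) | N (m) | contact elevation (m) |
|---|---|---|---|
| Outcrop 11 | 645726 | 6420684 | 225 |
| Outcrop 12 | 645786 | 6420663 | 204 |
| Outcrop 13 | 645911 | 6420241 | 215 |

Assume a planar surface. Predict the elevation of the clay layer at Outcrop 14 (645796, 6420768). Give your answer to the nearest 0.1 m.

184.8 m

Let the plane be z = a·E + b·N + c.
Outcrop 12−Outcrop 11: 60a − 21b = −21;  Outcrop 13−Outcrop 11: 185a − 443b = −10.
Solving gives a = −0.400660939, b = −0.144745539.
Then c = 225 − a·645726 − b·6420684 = 1188307.55.
At (645796, 6420768): z = −258745.2 − 929377.5 + 1188307.55 = 184.8 m.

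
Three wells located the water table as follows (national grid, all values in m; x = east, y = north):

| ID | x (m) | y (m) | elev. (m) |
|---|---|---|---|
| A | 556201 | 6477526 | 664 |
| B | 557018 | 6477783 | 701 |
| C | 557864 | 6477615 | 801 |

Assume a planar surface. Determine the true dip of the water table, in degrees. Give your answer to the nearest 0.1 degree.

Two edge vectors: A→B = (817, 257, 37), A→C = (1663, 89, 137).
Normal n = (A→B) × (A→C) = (31916, -50398, -354678).
So ∂z/∂x = −n_x/n_z = 0.08999 and ∂z/∂y = −n_y/n_z = −0.14210.
Gradient magnitude |∇z| = √(a² + b²) = √(0.00810 + 0.02019) = 0.16819.
True dip = arctan(0.16819) = 9.5°, dipping toward NNW (azimuth ≈ 328°).

9.5°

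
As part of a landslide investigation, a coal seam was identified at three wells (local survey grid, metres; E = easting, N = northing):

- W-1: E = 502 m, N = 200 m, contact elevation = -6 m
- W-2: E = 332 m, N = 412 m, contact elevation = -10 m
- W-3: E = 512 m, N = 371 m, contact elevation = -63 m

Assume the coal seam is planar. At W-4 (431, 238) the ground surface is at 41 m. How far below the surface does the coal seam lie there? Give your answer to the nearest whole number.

Let the plane be z = a·E + b·N + c.
W-2−W-1: −170a + 212b = −4;  W-3−W-1: 10a + 171b = −57.
Solving gives a = −0.36550, b = −0.31196.
Then c = -6 − a·502 − b·200 = 239.87.
At (431, 238): z_contact = −157.5 − 74.2 + 239.87 = 8.1 m.
Depth below ground = 41 − 8.1 = 33 m.

33 m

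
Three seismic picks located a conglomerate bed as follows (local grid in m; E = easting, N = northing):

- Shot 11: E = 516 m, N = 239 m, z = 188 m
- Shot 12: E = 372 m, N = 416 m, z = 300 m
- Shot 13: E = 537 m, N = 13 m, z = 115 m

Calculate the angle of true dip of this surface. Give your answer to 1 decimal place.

Two edge vectors: Shot 11→Shot 12 = (-144, 177, 112), Shot 11→Shot 13 = (21, -226, -73).
Normal n = (Shot 11→Shot 12) × (Shot 11→Shot 13) = (12391, -8160, 28827).
So ∂z/∂E = −n_x/n_z = −0.42984 and ∂z/∂N = −n_y/n_z = 0.28307.
Gradient magnitude |∇z| = √(a² + b²) = √(0.18476 + 0.08013) = 0.51467.
True dip = arctan(0.51467) = 27.2°, dipping toward ESE (azimuth ≈ 123°).

27.2°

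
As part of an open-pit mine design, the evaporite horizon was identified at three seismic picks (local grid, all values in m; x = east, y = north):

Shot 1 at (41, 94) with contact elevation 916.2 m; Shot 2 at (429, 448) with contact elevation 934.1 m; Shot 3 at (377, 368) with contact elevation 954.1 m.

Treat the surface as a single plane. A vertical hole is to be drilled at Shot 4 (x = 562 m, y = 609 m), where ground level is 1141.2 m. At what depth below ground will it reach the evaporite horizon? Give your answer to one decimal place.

Two edge vectors: Shot 1→Shot 2 = (388, 354, 17.9), Shot 1→Shot 3 = (336, 274, 37.9).
Normal n = (Shot 1→Shot 2) × (Shot 1→Shot 3) = (8512, -8690.8, -12632).
So ∂z/∂x = −n_x/n_z = 0.67384 and ∂z/∂y = −n_y/n_z = −0.68800.
Intercept c from Shot 1: 916.2 − 27.63 + 64.67 = 953.24.
At (562, 609): z_contact = 378.70 − 418.99 + 953.24 = 912.95 m.
Depth below ground = 1141.2 − 912.95 = 228.2 m.

228.2 m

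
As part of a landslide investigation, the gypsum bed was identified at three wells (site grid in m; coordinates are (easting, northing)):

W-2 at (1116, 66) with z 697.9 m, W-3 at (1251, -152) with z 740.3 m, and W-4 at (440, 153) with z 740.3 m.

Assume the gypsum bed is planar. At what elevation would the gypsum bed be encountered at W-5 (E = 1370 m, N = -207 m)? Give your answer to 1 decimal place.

Two edge vectors: W-2→W-3 = (135, -218, 42.4), W-2→W-4 = (-676, 87, 42.4).
Normal n = (W-2→W-3) × (W-2→W-4) = (-12932, -34386.4, -135623).
So ∂z/∂E = −n_x/n_z = −0.095353 and ∂z/∂N = −n_y/n_z = −0.253544.
Intercept c from W-2: 697.9 + 106.41 + 16.73 = 821.05.
At (1370, -207): z = −130.6 + 52.5 + 821.05 = 742.9 m.

742.9 m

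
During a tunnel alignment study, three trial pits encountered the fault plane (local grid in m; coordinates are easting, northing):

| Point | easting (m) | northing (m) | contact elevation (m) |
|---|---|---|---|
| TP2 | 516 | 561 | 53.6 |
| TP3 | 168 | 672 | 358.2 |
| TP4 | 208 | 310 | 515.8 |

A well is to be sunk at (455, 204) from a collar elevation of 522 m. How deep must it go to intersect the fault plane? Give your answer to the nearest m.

207 m

Let the plane be z = a·easting + b·northing + c.
TP3−TP2: −348a + 111b = 304.6;  TP4−TP2: −308a − 251b = 462.2.
Solving gives a = −1.05120, b = −0.55151.
Then c = 53.6 − a·516 − b·561 = 905.42.
At (455, 204): z_contact = −478.3 − 112.5 + 905.42 = 314.6 m.
Depth below ground = 522 − 314.6 = 207 m.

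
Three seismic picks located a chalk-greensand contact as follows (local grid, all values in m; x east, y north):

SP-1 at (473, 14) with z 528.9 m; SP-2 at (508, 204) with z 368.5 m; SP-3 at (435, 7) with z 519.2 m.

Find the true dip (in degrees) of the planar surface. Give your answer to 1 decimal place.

45.4°

Two edge vectors: SP-1→SP-2 = (35, 190, -160.4), SP-1→SP-3 = (-38, -7, -9.7).
Normal n = (SP-1→SP-2) × (SP-1→SP-3) = (-2965.8, 6434.7, 6975).
So ∂z/∂x = −n_x/n_z = 0.42520 and ∂z/∂y = −n_y/n_z = −0.92254.
Gradient magnitude |∇z| = √(a² + b²) = √(0.18080 + 0.85108) = 1.01581.
True dip = arctan(1.01581) = 45.4°, dipping toward NNW (azimuth ≈ 335°).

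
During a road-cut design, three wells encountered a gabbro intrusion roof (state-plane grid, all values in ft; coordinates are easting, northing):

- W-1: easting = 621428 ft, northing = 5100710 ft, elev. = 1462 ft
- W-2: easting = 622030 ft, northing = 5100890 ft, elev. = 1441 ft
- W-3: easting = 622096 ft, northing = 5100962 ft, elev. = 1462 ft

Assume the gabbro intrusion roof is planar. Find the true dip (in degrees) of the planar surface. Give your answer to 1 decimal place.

25.5°

Let the plane be z = a·easting + b·northing + c.
W-2−W-1: 602a + 180b = −21;  W-3−W-1: 668a + 252b = 0.
Solving gives a = −0.16819, b = 0.44584.
Gradient magnitude |∇z| = √(a² + b²) = √(0.02829 + 0.19878) = 0.47651.
True dip = arctan(0.47651) = 25.5°, dipping toward SSE (azimuth ≈ 159°).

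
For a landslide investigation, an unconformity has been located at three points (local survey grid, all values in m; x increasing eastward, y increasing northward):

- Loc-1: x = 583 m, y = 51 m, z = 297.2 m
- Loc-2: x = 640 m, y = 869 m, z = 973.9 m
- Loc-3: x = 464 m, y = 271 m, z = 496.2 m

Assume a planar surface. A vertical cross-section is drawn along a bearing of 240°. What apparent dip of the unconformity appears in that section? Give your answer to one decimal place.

17.1°

Let the plane be z = a·x + b·y + c.
Loc-2−Loc-1: 57a + 818b = 676.7;  Loc-3−Loc-1: −119a + 220b = 199.
Solving gives a = −0.12657, b = 0.83608.
Unit vector along 240° is (sin 240°, cos 240°) = (-0.8660, -0.5000).
Slope in that direction = a·(-0.8660) + b·(-0.5000) = −0.30843.
Apparent dip = arctan|0.30843| = 17.1° (true dip is 40.2°, so apparent ≤ true as expected).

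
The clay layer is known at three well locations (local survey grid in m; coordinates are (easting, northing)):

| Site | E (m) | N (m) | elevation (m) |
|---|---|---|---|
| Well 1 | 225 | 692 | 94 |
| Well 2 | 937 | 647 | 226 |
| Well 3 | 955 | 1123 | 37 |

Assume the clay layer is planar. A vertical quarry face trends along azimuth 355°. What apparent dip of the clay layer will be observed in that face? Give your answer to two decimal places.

Let the plane be z = a·E + b·N + c.
Well 2−Well 1: 712a − 45b = 132;  Well 3−Well 1: 730a + 431b = −57.
Solving gives a = 0.15992, b = −0.40311.
Unit vector along 355° is (sin 355°, cos 355°) = (-0.0872, 0.9962).
Slope in that direction = a·(-0.0872) + b·(0.9962) = −0.41551.
Apparent dip = arctan|0.41551| = 22.56° (true dip is 23.4°, so apparent ≤ true as expected).

22.56°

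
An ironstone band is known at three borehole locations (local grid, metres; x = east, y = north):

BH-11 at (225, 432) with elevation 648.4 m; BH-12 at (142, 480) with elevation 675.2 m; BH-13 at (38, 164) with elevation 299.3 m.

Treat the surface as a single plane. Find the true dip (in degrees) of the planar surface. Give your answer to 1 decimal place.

48.5°

Let the plane be z = a·x + b·y + c.
BH-12−BH-11: −83a + 48b = 26.8;  BH-13−BH-11: −187a − 268b = −349.1.
Solving gives a = 0.30668, b = 1.08863.
Gradient magnitude |∇z| = √(a² + b²) = √(0.09405 + 1.18511) = 1.13100.
True dip = arctan(1.13100) = 48.5°, dipping toward SSW (azimuth ≈ 196°).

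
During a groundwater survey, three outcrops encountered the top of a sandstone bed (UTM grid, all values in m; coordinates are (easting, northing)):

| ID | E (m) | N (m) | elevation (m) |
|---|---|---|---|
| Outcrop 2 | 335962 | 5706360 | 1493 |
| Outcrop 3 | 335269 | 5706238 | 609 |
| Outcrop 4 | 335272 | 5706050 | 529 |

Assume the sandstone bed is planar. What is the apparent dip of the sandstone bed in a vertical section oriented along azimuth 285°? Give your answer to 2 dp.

Let the plane be z = a·E + b·N + c.
Outcrop 3−Outcrop 2: −693a − 122b = −884;  Outcrop 4−Outcrop 2: −690a − 310b = −964.
Solving gives a = 1.19734, b = 0.44464.
Unit vector along 285° is (sin 285°, cos 285°) = (-0.9659, 0.2588).
Slope in that direction = a·(-0.9659) + b·(0.2588) = −1.04146.
Apparent dip = arctan|1.04146| = 46.16° (true dip is 51.9°, so apparent ≤ true as expected).

46.16°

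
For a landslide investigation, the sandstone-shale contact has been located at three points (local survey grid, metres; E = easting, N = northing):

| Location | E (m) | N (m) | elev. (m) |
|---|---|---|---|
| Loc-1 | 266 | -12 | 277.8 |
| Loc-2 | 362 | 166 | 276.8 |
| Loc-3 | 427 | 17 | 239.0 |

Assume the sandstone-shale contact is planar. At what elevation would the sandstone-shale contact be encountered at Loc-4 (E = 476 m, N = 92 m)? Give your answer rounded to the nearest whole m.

Two edge vectors: Loc-1→Loc-2 = (96, 178, -1), Loc-1→Loc-3 = (161, 29, -38.8).
Normal n = (Loc-1→Loc-2) × (Loc-1→Loc-3) = (-6877.4, 3563.8, -25874).
So ∂z/∂E = −n_x/n_z = −0.26580 and ∂z/∂N = −n_y/n_z = 0.13774.
Intercept c from Loc-1: 277.8 + 70.70 + 1.65 = 350.16.
At (476, 92): z = −126.5 + 12.7 + 350.16 = 236.3 m.

236 m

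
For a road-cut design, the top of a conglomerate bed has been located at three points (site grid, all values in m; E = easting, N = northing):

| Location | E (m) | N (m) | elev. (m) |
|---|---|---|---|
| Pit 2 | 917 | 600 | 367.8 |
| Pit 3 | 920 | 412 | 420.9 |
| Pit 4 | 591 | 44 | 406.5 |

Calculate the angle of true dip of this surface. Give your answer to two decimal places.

24.18°

Let the plane be z = a·E + b·N + c.
Pit 3−Pit 2: 3a − 188b = 53.1;  Pit 4−Pit 2: −326a − 556b = 38.7.
Solving gives a = 0.35339, b = −0.27681.
Gradient magnitude |∇z| = √(a² + b²) = √(0.12488 + 0.07662) = 0.44889.
True dip = arctan(0.44889) = 24.18°, dipping toward NW (azimuth ≈ 308°).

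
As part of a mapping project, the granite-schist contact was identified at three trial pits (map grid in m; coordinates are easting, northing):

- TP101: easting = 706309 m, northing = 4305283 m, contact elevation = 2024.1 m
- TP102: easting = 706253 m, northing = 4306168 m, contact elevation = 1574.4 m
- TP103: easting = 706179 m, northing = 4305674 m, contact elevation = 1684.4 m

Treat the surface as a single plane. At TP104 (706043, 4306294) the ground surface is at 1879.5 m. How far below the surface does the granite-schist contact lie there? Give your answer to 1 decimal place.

639.8 m

Two edge vectors: TP101→TP102 = (-56, 885, -449.7), TP101→TP103 = (-130, 391, -339.7).
Normal n = (TP101→TP102) × (TP101→TP103) = (-124801.8, 39437.8, 93154).
So ∂z/∂easting = −n_x/n_z = 1.339736351 and ∂z/∂northing = −n_y/n_z = −0.423361316.
Intercept c from TP101: 2024.1 − 946267.84 + 1822690.28 = 878446.53.
At (706043, 4306294): z_contact = 945911.47 − 1823118.29 + 878446.53 = 1239.71 m.
Depth below ground = 1879.5 − 1239.71 = 639.8 m.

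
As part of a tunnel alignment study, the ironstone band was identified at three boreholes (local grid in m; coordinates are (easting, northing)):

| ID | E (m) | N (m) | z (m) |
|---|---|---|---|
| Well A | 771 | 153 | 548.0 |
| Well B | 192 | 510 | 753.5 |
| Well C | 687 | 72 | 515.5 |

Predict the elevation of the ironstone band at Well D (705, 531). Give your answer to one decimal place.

Two edge vectors: Well A→Well B = (-579, 357, 205.5), Well A→Well C = (-84, -81, -32.5).
Normal n = (Well A→Well B) × (Well A→Well C) = (5043, -36079.5, 76887).
So ∂z/∂E = −n_x/n_z = −0.06559 and ∂z/∂N = −n_y/n_z = 0.46925.
Intercept c from Well A: 548 + 50.57 − 71.80 = 526.77.
At (705, 531): z = −46.2 + 249.2 + 526.77 = 729.7 m.

729.7 m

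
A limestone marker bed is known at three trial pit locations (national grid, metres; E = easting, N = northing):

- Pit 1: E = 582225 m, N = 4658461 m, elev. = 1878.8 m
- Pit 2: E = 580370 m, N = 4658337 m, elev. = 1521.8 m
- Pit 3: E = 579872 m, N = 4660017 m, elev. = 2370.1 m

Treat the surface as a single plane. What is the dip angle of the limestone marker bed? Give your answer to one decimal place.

Two edge vectors: Pit 1→Pit 2 = (-1855, -124, -357), Pit 1→Pit 3 = (-2353, 1556, 491.3).
Normal n = (Pit 1→Pit 2) × (Pit 1→Pit 3) = (494570.8, 1751382.5, -3178152).
So ∂z/∂E = −n_x/n_z = 0.15562 and ∂z/∂N = −n_y/n_z = 0.55107.
Gradient magnitude |∇z| = √(a² + b²) = √(0.02422 + 0.30368) = 0.57262.
True dip = arctan(0.57262) = 29.8°, dipping toward SSW (azimuth ≈ 196°).

29.8°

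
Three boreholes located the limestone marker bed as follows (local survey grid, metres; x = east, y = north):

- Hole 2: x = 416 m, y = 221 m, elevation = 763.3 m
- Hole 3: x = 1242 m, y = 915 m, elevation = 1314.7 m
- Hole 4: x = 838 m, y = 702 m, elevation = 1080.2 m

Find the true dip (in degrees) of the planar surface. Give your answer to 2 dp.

27.26°

Two edge vectors: Hole 2→Hole 3 = (826, 694, 551.4), Hole 2→Hole 4 = (422, 481, 316.9).
Normal n = (Hole 2→Hole 3) × (Hole 2→Hole 4) = (-45294.8, -29068.6, 104438).
So ∂z/∂x = −n_x/n_z = 0.43370 and ∂z/∂y = −n_y/n_z = 0.27833.
Gradient magnitude |∇z| = √(a² + b²) = √(0.18810 + 0.07747) = 0.51533.
True dip = arctan(0.51533) = 27.26°, dipping toward WSW (azimuth ≈ 237°).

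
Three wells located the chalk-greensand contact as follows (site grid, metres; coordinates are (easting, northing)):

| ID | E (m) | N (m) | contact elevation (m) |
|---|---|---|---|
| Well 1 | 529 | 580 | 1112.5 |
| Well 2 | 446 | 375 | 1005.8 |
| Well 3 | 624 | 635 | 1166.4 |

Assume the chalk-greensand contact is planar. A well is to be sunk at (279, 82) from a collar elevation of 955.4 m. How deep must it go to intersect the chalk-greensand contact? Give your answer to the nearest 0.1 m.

Two edge vectors: Well 1→Well 2 = (-83, -205, -106.7), Well 1→Well 3 = (95, 55, 53.9).
Normal n = (Well 1→Well 2) × (Well 1→Well 3) = (-5181, -5662.8, 14910).
So ∂z/∂E = −n_x/n_z = 0.34748 and ∂z/∂N = −n_y/n_z = 0.37980.
Intercept c from Well 1: 1112.5 − 183.82 − 220.28 = 708.40.
At (279, 82): z_contact = 96.95 + 31.14 + 708.40 = 836.49 m.
Depth below ground = 955.4 − 836.49 = 118.9 m.

118.9 m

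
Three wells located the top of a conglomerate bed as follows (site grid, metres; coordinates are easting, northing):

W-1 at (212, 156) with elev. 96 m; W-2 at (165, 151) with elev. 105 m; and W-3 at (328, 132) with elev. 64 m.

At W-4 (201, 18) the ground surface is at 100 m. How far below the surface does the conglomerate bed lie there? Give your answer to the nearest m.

39 m

Two edge vectors: W-1→W-2 = (-47, -5, 9), W-1→W-3 = (116, -24, -32).
Normal n = (W-1→W-2) × (W-1→W-3) = (376, -460, 1708).
So ∂z/∂easting = −n_x/n_z = −0.22014 and ∂z/∂northing = −n_y/n_z = 0.26932.
Intercept c from W-1: 96 + 46.67 − 42.01 = 100.66.
At (201, 18): z_contact = −44.2 + 4.8 + 100.66 = 61.3 m.
Depth below ground = 100 − 61.3 = 39 m.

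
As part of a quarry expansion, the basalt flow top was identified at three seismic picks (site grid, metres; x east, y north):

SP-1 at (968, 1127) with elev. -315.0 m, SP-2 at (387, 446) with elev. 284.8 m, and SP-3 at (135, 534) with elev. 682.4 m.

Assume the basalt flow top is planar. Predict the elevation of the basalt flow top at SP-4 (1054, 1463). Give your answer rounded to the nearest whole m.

Two edge vectors: SP-1→SP-2 = (-581, -681, 599.8), SP-1→SP-3 = (-833, -593, 997.4).
Normal n = (SP-1→SP-2) × (SP-1→SP-3) = (-323548, 79856, -222740).
So ∂z/∂x = −n_x/n_z = −1.45258 and ∂z/∂y = −n_y/n_z = 0.35852.
Intercept c from SP-1: -315 + 1406.10 − 404.05 = 687.05.
At (1054, 1463): z = −1531.0 + 524.5 + 687.05 = -319.5 m.

-319 m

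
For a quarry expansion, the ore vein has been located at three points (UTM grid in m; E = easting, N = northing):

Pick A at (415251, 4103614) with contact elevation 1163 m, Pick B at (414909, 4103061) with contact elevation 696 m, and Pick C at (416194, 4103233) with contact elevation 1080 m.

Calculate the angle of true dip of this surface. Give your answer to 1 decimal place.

Let the plane be z = a·E + b·N + c.
Pick B−Pick A: −342a − 553b = −467;  Pick C−Pick A: 943a − 381b = −83.
Solving gives a = 0.20256, b = 0.71921.
Gradient magnitude |∇z| = √(a² + b²) = √(0.04103 + 0.51726) = 0.74719.
True dip = arctan(0.74719) = 36.8°, dipping toward SSW (azimuth ≈ 196°).

36.8°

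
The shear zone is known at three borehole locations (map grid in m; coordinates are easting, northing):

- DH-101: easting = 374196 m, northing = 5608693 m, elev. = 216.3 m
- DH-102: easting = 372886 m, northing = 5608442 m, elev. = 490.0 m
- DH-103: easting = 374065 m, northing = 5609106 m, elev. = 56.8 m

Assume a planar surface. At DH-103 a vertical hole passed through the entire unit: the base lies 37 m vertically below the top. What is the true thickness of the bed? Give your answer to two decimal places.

Let the plane be z = a·easting + b·northing + c.
DH-102−DH-101: −1310a − 251b = 273.7;  DH-103−DH-101: −131a + 413b = −159.5.
Solving gives a = −0.12720, b = −0.42655.
|∇z| = √(a²+b²) = 0.44511, so dip δ = arctan(0.44511) = 23.99°.
True thickness = vertical thickness × cos δ = 37 × cos 23.99° = 33.80 m.

33.80 m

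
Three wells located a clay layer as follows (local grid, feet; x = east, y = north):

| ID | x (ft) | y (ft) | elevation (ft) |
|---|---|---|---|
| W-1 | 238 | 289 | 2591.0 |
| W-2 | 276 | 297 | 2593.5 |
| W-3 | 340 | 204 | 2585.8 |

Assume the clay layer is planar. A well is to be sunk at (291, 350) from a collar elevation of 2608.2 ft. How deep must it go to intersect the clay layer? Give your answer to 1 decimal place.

8.1 ft

Two edge vectors: W-1→W-2 = (38, 8, 2.5), W-1→W-3 = (102, -85, -5.2).
Normal n = (W-1→W-2) × (W-1→W-3) = (170.9, 452.6, -4046).
So ∂z/∂x = −n_x/n_z = 0.04224 and ∂z/∂y = −n_y/n_z = 0.11186.
Intercept c from W-1: 2591 − 10.05 − 32.33 = 2548.62.
At (291, 350): z_contact = 12.29 + 39.15 + 2548.62 = 2600.06 ft.
Depth below ground = 2608.2 − 2600.06 = 8.1 ft.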